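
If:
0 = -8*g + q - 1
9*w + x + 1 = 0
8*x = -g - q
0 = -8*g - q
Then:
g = -1/16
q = 1/2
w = -121/1152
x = -7/128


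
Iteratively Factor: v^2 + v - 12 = (v + 4)*(v - 3)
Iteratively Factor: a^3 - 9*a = (a)*(a^2 - 9) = a*(a + 3)*(a - 3)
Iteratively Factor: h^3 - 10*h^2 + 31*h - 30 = (h - 3)*(h^2 - 7*h + 10) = (h - 3)*(h - 2)*(h - 5)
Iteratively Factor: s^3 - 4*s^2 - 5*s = (s + 1)*(s^2 - 5*s) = (s - 5)*(s + 1)*(s)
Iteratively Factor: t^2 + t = (t)*(t + 1)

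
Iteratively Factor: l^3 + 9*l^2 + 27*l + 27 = (l + 3)*(l^2 + 6*l + 9) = (l + 3)^2*(l + 3)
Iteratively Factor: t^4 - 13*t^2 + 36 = (t - 2)*(t^3 + 2*t^2 - 9*t - 18) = (t - 2)*(t + 3)*(t^2 - t - 6) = (t - 2)*(t + 2)*(t + 3)*(t - 3)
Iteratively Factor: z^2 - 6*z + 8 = (z - 2)*(z - 4)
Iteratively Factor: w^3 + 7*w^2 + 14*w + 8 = (w + 2)*(w^2 + 5*w + 4) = (w + 2)*(w + 4)*(w + 1)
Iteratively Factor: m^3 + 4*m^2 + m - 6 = (m - 1)*(m^2 + 5*m + 6) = (m - 1)*(m + 3)*(m + 2)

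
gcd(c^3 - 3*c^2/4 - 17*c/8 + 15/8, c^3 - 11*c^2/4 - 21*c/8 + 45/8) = c^2 + c/4 - 15/8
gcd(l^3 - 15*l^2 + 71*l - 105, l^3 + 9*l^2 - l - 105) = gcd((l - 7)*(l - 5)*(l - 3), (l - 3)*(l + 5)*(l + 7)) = l - 3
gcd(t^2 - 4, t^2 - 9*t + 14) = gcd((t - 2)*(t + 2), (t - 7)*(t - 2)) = t - 2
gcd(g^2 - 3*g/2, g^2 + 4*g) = g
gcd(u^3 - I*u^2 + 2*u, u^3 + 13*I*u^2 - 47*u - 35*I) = u + I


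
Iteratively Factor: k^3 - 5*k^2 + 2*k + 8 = (k - 2)*(k^2 - 3*k - 4) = (k - 2)*(k + 1)*(k - 4)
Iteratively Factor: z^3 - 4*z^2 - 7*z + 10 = (z - 1)*(z^2 - 3*z - 10) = (z - 5)*(z - 1)*(z + 2)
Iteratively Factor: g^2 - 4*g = (g - 4)*(g)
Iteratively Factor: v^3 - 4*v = (v)*(v^2 - 4) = v*(v + 2)*(v - 2)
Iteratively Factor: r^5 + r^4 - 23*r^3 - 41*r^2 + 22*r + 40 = (r + 1)*(r^4 - 23*r^2 - 18*r + 40) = (r - 5)*(r + 1)*(r^3 + 5*r^2 + 2*r - 8) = (r - 5)*(r - 1)*(r + 1)*(r^2 + 6*r + 8) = (r - 5)*(r - 1)*(r + 1)*(r + 4)*(r + 2)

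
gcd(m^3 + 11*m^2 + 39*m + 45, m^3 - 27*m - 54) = m^2 + 6*m + 9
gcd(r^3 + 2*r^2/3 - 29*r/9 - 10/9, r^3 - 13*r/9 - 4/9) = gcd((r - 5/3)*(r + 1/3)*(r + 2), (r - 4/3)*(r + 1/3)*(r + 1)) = r + 1/3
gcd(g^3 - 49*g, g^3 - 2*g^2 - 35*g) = g^2 - 7*g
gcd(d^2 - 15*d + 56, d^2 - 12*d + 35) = d - 7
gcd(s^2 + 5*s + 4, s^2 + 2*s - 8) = s + 4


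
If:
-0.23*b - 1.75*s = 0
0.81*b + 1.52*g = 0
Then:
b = -7.60869565217391*s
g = 4.05463386727689*s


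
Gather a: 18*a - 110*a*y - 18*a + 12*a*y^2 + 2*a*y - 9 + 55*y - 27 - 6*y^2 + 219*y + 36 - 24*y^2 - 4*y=a*(12*y^2 - 108*y) - 30*y^2 + 270*y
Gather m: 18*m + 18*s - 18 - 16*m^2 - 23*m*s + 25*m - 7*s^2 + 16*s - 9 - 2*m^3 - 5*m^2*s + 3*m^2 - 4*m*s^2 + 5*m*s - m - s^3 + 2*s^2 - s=-2*m^3 + m^2*(-5*s - 13) + m*(-4*s^2 - 18*s + 42) - s^3 - 5*s^2 + 33*s - 27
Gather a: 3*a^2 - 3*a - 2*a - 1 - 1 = 3*a^2 - 5*a - 2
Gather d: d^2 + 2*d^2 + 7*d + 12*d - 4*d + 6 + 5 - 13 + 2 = 3*d^2 + 15*d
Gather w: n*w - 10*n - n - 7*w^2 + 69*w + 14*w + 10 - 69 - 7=-11*n - 7*w^2 + w*(n + 83) - 66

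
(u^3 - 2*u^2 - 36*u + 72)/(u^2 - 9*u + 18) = (u^2 + 4*u - 12)/(u - 3)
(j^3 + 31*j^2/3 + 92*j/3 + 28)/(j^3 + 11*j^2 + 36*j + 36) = (j + 7/3)/(j + 3)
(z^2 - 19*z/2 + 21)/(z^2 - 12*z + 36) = (z - 7/2)/(z - 6)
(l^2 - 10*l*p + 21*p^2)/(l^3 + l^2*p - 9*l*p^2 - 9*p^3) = (l - 7*p)/(l^2 + 4*l*p + 3*p^2)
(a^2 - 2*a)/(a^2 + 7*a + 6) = a*(a - 2)/(a^2 + 7*a + 6)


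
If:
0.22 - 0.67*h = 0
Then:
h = 0.33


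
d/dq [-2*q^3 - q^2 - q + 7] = -6*q^2 - 2*q - 1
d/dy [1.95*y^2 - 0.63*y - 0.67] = 3.9*y - 0.63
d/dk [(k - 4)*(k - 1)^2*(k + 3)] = 4*k^3 - 9*k^2 - 18*k + 23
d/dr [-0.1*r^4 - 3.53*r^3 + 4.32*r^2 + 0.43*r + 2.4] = -0.4*r^3 - 10.59*r^2 + 8.64*r + 0.43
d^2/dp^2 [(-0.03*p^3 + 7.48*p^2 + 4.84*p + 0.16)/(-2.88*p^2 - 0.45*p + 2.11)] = (-4.44089209850063e-16*p^5 + 1.13686837721616e-13*p^4 - 60.524874*p^3 - 280.860318*p^2 - 176.913054*p - 77.803952)/(23.887872*p^6 + 11.19744*p^5 - 50.753952*p^4 - 16.316235*p^3 + 37.184319*p^2 + 6.010335*p - 9.393931)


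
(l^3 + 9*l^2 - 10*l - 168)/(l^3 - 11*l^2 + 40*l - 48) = (l^2 + 13*l + 42)/(l^2 - 7*l + 12)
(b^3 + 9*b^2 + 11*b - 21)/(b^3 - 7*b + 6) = (b + 7)/(b - 2)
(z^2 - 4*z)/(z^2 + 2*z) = (z - 4)/(z + 2)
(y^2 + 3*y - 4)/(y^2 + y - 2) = (y + 4)/(y + 2)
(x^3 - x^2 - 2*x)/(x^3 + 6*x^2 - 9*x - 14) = x/(x + 7)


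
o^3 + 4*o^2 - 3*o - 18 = (o - 2)*(o + 3)^2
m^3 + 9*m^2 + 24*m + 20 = (m + 2)^2*(m + 5)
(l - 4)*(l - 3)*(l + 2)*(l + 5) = l^4 - 27*l^2 + 14*l + 120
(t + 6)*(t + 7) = t^2 + 13*t + 42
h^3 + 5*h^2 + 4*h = h*(h + 1)*(h + 4)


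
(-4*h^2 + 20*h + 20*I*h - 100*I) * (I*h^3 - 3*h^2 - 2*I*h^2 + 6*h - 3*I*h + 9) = -4*I*h^5 - 8*h^4 + 28*I*h^4 + 56*h^3 - 88*I*h^3 - 56*h^2 + 360*I*h^2 - 120*h - 420*I*h - 900*I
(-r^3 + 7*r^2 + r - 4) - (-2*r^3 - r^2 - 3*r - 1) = r^3 + 8*r^2 + 4*r - 3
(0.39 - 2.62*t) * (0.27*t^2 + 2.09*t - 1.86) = -0.7074*t^3 - 5.3705*t^2 + 5.6883*t - 0.7254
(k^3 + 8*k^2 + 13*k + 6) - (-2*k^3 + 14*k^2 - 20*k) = 3*k^3 - 6*k^2 + 33*k + 6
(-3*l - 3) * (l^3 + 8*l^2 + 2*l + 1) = -3*l^4 - 27*l^3 - 30*l^2 - 9*l - 3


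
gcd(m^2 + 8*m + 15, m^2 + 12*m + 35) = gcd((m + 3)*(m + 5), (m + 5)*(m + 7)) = m + 5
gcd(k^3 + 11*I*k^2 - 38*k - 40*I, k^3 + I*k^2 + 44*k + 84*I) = k + 2*I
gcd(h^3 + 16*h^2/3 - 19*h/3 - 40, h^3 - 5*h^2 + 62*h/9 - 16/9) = h - 8/3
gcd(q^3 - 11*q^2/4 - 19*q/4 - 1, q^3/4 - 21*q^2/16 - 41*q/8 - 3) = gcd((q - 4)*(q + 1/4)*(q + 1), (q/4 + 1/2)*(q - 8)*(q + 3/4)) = 1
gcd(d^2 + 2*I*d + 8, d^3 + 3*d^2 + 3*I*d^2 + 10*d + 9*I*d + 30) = d - 2*I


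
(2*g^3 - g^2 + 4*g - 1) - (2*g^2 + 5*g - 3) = 2*g^3 - 3*g^2 - g + 2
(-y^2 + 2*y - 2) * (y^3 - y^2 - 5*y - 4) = -y^5 + 3*y^4 + y^3 - 4*y^2 + 2*y + 8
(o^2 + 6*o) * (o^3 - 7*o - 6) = o^5 + 6*o^4 - 7*o^3 - 48*o^2 - 36*o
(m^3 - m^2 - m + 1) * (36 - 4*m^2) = -4*m^5 + 4*m^4 + 40*m^3 - 40*m^2 - 36*m + 36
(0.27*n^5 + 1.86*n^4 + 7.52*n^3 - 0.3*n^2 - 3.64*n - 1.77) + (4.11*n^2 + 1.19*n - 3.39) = 0.27*n^5 + 1.86*n^4 + 7.52*n^3 + 3.81*n^2 - 2.45*n - 5.16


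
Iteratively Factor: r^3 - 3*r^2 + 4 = (r - 2)*(r^2 - r - 2) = (r - 2)*(r + 1)*(r - 2)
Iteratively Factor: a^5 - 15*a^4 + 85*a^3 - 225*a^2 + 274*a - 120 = (a - 2)*(a^4 - 13*a^3 + 59*a^2 - 107*a + 60) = (a - 2)*(a - 1)*(a^3 - 12*a^2 + 47*a - 60) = (a - 5)*(a - 2)*(a - 1)*(a^2 - 7*a + 12) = (a - 5)*(a - 4)*(a - 2)*(a - 1)*(a - 3)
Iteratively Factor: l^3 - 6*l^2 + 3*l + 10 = (l + 1)*(l^2 - 7*l + 10) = (l - 5)*(l + 1)*(l - 2)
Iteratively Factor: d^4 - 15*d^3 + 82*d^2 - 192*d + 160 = (d - 2)*(d^3 - 13*d^2 + 56*d - 80) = (d - 4)*(d - 2)*(d^2 - 9*d + 20) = (d - 5)*(d - 4)*(d - 2)*(d - 4)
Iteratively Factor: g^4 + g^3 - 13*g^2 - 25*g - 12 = (g + 3)*(g^3 - 2*g^2 - 7*g - 4) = (g + 1)*(g + 3)*(g^2 - 3*g - 4) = (g - 4)*(g + 1)*(g + 3)*(g + 1)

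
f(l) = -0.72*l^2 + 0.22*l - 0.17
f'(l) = 0.22 - 1.44*l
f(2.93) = -5.71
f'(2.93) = -4.00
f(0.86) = -0.51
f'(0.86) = -1.02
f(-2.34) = -4.63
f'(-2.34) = 3.59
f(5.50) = -20.74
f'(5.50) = -7.70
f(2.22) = -3.23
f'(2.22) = -2.98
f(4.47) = -13.57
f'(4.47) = -6.22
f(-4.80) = -17.81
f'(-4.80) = 7.13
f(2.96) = -5.83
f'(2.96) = -4.04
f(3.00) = -5.99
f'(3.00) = -4.10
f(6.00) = -24.77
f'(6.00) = -8.42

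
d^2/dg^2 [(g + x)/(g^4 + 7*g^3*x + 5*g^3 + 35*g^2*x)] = 2*((g + x)*(4*g^2 + 21*g*x + 15*g + 70*x)^2 - (g^2 + 7*g*x + 5*g + 35*x)*(4*g^3 + 21*g^2*x + 15*g^2 + 70*g*x + (g + x)*(6*g^2 + 21*g*x + 15*g + 35*x)))/(g^4*(g^2 + 7*g*x + 5*g + 35*x)^3)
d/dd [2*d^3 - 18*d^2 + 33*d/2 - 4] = 6*d^2 - 36*d + 33/2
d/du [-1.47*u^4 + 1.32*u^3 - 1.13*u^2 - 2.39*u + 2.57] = -5.88*u^3 + 3.96*u^2 - 2.26*u - 2.39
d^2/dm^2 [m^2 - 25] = 2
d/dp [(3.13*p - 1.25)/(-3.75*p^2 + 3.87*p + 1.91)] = (11.7375*p^2 - 9.375*p + 10.8158)/(14.0625*p^4 - 29.025*p^3 + 0.651900000000001*p^2 + 14.7834*p + 3.6481)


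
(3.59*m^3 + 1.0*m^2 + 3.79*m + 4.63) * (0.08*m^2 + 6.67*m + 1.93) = 0.2872*m^5 + 24.0253*m^4 + 13.9019*m^3 + 27.5797*m^2 + 38.1968*m + 8.9359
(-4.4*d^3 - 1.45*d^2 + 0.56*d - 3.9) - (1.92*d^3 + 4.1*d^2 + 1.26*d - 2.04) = -6.32*d^3 - 5.55*d^2 - 0.7*d - 1.86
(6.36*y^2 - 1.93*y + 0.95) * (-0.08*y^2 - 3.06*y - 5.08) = -0.5088*y^4 - 19.3072*y^3 - 26.479*y^2 + 6.8974*y - 4.826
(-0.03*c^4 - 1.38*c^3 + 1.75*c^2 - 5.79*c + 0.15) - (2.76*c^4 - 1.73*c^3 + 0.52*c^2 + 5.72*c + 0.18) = -2.79*c^4 + 0.35*c^3 + 1.23*c^2 - 11.51*c - 0.03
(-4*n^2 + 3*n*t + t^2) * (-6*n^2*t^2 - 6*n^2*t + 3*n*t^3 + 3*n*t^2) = 24*n^4*t^2 + 24*n^4*t - 30*n^3*t^3 - 30*n^3*t^2 + 3*n^2*t^4 + 3*n^2*t^3 + 3*n*t^5 + 3*n*t^4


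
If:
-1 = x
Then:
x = -1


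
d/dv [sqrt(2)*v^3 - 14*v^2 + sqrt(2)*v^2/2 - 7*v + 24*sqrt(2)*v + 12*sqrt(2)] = 3*sqrt(2)*v^2 - 28*v + sqrt(2)*v - 7 + 24*sqrt(2)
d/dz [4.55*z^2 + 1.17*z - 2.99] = 9.1*z + 1.17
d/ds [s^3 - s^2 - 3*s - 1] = 3*s^2 - 2*s - 3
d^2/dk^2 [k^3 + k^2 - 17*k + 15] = 6*k + 2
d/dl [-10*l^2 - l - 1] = -20*l - 1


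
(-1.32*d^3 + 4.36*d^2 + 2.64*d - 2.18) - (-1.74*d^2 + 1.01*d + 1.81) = -1.32*d^3 + 6.1*d^2 + 1.63*d - 3.99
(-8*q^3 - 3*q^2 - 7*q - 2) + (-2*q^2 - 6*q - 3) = -8*q^3 - 5*q^2 - 13*q - 5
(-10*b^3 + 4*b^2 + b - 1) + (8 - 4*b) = -10*b^3 + 4*b^2 - 3*b + 7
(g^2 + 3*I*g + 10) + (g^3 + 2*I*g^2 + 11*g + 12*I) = g^3 + g^2 + 2*I*g^2 + 11*g + 3*I*g + 10 + 12*I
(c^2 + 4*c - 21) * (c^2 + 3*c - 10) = c^4 + 7*c^3 - 19*c^2 - 103*c + 210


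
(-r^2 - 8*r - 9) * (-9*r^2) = 9*r^4 + 72*r^3 + 81*r^2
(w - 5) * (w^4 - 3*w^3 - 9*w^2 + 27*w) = w^5 - 8*w^4 + 6*w^3 + 72*w^2 - 135*w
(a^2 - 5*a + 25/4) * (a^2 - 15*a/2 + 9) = a^4 - 25*a^3/2 + 211*a^2/4 - 735*a/8 + 225/4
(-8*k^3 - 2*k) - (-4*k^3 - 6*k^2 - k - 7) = -4*k^3 + 6*k^2 - k + 7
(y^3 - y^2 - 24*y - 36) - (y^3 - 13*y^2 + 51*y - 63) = 12*y^2 - 75*y + 27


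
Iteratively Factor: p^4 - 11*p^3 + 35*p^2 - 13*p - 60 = (p + 1)*(p^3 - 12*p^2 + 47*p - 60) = (p - 5)*(p + 1)*(p^2 - 7*p + 12) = (p - 5)*(p - 4)*(p + 1)*(p - 3)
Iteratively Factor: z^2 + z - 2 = (z - 1)*(z + 2)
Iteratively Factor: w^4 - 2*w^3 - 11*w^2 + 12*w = (w + 3)*(w^3 - 5*w^2 + 4*w) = w*(w + 3)*(w^2 - 5*w + 4) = w*(w - 1)*(w + 3)*(w - 4)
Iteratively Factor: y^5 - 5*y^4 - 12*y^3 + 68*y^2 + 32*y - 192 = (y - 4)*(y^4 - y^3 - 16*y^2 + 4*y + 48) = (y - 4)*(y + 2)*(y^3 - 3*y^2 - 10*y + 24) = (y - 4)^2*(y + 2)*(y^2 + y - 6) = (y - 4)^2*(y + 2)*(y + 3)*(y - 2)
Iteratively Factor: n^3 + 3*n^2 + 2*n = (n + 2)*(n^2 + n) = (n + 1)*(n + 2)*(n)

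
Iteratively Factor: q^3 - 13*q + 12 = (q + 4)*(q^2 - 4*q + 3) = (q - 1)*(q + 4)*(q - 3)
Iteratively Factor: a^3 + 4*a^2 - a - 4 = (a + 4)*(a^2 - 1) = (a + 1)*(a + 4)*(a - 1)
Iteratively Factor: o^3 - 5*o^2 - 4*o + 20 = (o + 2)*(o^2 - 7*o + 10) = (o - 5)*(o + 2)*(o - 2)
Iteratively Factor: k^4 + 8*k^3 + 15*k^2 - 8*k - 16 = (k + 4)*(k^3 + 4*k^2 - k - 4) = (k + 1)*(k + 4)*(k^2 + 3*k - 4) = (k - 1)*(k + 1)*(k + 4)*(k + 4)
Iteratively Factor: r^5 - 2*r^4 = (r)*(r^4 - 2*r^3) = r^2*(r^3 - 2*r^2) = r^3*(r^2 - 2*r) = r^4*(r - 2)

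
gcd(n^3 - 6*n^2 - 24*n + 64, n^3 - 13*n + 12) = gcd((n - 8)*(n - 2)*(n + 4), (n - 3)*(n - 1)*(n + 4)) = n + 4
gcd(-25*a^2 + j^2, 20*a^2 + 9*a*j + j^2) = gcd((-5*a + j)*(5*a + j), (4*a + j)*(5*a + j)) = 5*a + j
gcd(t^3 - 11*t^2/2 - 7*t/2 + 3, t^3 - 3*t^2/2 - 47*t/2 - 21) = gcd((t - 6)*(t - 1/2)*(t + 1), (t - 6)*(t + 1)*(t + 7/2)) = t^2 - 5*t - 6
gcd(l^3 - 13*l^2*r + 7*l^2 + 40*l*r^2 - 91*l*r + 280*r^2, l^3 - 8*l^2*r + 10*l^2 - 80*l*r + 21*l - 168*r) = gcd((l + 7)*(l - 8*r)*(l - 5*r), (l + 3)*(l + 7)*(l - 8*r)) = -l^2 + 8*l*r - 7*l + 56*r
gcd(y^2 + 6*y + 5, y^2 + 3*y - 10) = y + 5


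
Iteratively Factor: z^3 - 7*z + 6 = (z - 1)*(z^2 + z - 6) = (z - 1)*(z + 3)*(z - 2)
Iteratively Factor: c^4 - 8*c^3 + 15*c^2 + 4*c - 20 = (c + 1)*(c^3 - 9*c^2 + 24*c - 20) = (c - 2)*(c + 1)*(c^2 - 7*c + 10) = (c - 2)^2*(c + 1)*(c - 5)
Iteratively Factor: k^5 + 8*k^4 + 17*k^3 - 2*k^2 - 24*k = (k + 3)*(k^4 + 5*k^3 + 2*k^2 - 8*k) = (k + 2)*(k + 3)*(k^3 + 3*k^2 - 4*k) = (k + 2)*(k + 3)*(k + 4)*(k^2 - k) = k*(k + 2)*(k + 3)*(k + 4)*(k - 1)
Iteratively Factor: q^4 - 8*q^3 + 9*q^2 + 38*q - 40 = (q - 4)*(q^3 - 4*q^2 - 7*q + 10) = (q - 5)*(q - 4)*(q^2 + q - 2) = (q - 5)*(q - 4)*(q - 1)*(q + 2)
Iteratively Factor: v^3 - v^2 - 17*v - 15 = (v - 5)*(v^2 + 4*v + 3) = (v - 5)*(v + 3)*(v + 1)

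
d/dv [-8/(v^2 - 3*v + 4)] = 8*(2*v - 3)/(v^2 - 3*v + 4)^2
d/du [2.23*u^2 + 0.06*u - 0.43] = 4.46*u + 0.06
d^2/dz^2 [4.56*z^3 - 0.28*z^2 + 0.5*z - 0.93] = 27.36*z - 0.56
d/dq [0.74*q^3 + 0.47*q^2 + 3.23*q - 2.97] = 2.22*q^2 + 0.94*q + 3.23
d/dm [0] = 0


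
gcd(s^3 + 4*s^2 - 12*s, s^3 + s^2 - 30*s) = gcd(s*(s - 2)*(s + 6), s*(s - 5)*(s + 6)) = s^2 + 6*s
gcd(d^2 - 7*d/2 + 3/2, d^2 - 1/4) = d - 1/2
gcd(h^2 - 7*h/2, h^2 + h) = h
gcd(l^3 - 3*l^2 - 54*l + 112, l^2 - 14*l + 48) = l - 8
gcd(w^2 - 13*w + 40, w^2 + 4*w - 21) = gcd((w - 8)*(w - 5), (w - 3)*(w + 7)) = 1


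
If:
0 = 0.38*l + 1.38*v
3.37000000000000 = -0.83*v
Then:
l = 14.75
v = -4.06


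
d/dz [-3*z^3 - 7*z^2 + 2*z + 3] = -9*z^2 - 14*z + 2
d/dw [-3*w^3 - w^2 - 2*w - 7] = -9*w^2 - 2*w - 2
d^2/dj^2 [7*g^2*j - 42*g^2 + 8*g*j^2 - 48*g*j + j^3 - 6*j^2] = 16*g + 6*j - 12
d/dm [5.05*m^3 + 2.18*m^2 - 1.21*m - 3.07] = 15.15*m^2 + 4.36*m - 1.21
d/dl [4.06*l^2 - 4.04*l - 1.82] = 8.12*l - 4.04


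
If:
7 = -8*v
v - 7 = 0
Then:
No Solution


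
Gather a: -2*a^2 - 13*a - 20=-2*a^2 - 13*a - 20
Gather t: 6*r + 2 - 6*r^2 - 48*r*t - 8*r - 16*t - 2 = -6*r^2 - 2*r + t*(-48*r - 16)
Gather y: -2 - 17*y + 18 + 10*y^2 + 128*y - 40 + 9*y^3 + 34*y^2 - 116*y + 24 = 9*y^3 + 44*y^2 - 5*y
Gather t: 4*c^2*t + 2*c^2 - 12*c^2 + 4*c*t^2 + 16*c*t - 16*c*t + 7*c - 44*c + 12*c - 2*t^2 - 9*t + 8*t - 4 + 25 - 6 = -10*c^2 - 25*c + t^2*(4*c - 2) + t*(4*c^2 - 1) + 15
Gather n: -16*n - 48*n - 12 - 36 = -64*n - 48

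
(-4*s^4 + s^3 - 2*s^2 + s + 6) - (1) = -4*s^4 + s^3 - 2*s^2 + s + 5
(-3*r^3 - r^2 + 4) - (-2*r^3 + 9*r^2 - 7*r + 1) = -r^3 - 10*r^2 + 7*r + 3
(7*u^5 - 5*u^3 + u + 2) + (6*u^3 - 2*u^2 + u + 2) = 7*u^5 + u^3 - 2*u^2 + 2*u + 4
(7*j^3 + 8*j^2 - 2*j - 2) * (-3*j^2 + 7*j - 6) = -21*j^5 + 25*j^4 + 20*j^3 - 56*j^2 - 2*j + 12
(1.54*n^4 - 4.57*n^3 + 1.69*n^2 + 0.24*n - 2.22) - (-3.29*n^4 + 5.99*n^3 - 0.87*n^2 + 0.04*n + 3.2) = 4.83*n^4 - 10.56*n^3 + 2.56*n^2 + 0.2*n - 5.42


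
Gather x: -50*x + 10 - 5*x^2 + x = -5*x^2 - 49*x + 10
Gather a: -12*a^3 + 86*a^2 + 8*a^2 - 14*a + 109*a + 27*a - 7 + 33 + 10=-12*a^3 + 94*a^2 + 122*a + 36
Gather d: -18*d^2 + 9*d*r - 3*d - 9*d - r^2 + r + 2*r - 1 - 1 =-18*d^2 + d*(9*r - 12) - r^2 + 3*r - 2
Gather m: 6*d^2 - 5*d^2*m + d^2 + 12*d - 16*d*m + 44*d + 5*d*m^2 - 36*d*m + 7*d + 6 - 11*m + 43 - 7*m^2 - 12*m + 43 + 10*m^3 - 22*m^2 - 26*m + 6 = 7*d^2 + 63*d + 10*m^3 + m^2*(5*d - 29) + m*(-5*d^2 - 52*d - 49) + 98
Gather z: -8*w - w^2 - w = -w^2 - 9*w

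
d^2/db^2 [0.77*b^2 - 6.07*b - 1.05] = 1.54000000000000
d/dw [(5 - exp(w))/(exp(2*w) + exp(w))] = (exp(2*w) - 10*exp(w) - 5)*exp(-w)/(exp(2*w) + 2*exp(w) + 1)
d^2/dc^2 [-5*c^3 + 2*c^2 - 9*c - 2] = 4 - 30*c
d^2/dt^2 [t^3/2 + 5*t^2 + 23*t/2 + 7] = 3*t + 10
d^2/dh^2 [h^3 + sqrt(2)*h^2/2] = 6*h + sqrt(2)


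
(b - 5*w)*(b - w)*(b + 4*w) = b^3 - 2*b^2*w - 19*b*w^2 + 20*w^3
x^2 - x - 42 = (x - 7)*(x + 6)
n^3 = n^3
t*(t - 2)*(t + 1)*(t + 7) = t^4 + 6*t^3 - 9*t^2 - 14*t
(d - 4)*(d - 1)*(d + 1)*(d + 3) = d^4 - d^3 - 13*d^2 + d + 12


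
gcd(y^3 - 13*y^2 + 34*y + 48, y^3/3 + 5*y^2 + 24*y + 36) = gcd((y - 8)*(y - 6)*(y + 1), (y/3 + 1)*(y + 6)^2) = 1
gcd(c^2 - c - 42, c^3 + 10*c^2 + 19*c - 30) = c + 6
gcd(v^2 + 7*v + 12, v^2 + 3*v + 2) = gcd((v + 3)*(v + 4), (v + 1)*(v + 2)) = 1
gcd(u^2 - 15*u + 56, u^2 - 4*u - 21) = u - 7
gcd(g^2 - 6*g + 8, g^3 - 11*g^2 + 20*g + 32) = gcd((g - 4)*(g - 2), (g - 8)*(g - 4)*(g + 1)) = g - 4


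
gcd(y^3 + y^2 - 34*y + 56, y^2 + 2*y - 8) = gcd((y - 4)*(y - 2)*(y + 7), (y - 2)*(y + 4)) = y - 2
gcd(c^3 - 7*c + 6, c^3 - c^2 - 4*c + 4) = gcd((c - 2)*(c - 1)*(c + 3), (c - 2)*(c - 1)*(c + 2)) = c^2 - 3*c + 2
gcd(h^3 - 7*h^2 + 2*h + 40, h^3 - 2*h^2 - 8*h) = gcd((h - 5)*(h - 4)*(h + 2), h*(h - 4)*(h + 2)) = h^2 - 2*h - 8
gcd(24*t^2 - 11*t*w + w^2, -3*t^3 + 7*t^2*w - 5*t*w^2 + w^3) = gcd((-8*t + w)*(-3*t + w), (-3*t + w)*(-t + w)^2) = 3*t - w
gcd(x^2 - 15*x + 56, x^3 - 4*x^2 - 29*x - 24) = x - 8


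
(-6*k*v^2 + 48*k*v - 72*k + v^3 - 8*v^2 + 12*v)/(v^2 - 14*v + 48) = (-6*k*v + 12*k + v^2 - 2*v)/(v - 8)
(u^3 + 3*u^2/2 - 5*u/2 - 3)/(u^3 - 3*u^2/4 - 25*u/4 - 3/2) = 2*(2*u^2 - u - 3)/(4*u^2 - 11*u - 3)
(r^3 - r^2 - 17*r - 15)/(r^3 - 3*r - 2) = (r^2 - 2*r - 15)/(r^2 - r - 2)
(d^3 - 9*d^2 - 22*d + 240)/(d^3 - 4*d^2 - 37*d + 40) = (d - 6)/(d - 1)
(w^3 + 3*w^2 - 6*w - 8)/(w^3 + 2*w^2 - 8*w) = (w + 1)/w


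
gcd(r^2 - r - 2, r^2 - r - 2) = r^2 - r - 2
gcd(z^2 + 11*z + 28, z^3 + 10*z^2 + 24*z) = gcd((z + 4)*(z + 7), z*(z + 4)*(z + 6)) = z + 4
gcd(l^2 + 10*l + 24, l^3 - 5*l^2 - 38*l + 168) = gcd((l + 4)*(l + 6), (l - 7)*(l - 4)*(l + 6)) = l + 6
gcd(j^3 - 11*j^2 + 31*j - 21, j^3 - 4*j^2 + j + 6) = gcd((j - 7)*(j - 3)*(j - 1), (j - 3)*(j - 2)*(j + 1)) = j - 3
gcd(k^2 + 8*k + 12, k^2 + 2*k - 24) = k + 6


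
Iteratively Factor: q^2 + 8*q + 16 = (q + 4)*(q + 4)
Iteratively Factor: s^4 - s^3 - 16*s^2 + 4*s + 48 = (s - 2)*(s^3 + s^2 - 14*s - 24) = (s - 2)*(s + 2)*(s^2 - s - 12) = (s - 2)*(s + 2)*(s + 3)*(s - 4)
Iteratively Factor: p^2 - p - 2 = (p + 1)*(p - 2)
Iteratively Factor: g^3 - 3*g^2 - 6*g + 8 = (g - 1)*(g^2 - 2*g - 8) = (g - 4)*(g - 1)*(g + 2)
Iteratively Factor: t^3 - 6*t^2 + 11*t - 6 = (t - 2)*(t^2 - 4*t + 3) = (t - 3)*(t - 2)*(t - 1)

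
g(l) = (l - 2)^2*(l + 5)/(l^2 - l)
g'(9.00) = 1.15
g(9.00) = 9.53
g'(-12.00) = 1.10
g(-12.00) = -8.79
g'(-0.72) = 37.55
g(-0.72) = 25.57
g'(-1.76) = 6.67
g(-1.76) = 9.43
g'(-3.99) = 2.02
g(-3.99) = 1.82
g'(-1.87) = 5.99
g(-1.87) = 8.73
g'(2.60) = 1.61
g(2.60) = 0.66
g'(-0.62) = 50.74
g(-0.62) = 29.93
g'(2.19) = 0.93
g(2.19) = 0.10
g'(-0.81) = 29.65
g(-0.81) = 22.57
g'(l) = (1 - 2*l)*(l - 2)^2*(l + 5)/(l^2 - l)^2 + (l - 2)^2/(l^2 - l) + (l + 5)*(2*l - 4)/(l^2 - l)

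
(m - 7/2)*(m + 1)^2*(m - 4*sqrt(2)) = m^4 - 4*sqrt(2)*m^3 - 3*m^3/2 - 6*m^2 + 6*sqrt(2)*m^2 - 7*m/2 + 24*sqrt(2)*m + 14*sqrt(2)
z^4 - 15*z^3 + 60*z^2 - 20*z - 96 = (z - 8)*(z - 6)*(z - 2)*(z + 1)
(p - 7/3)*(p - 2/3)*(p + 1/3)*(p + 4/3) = p^4 - 4*p^3/3 - 3*p^2 + 34*p/27 + 56/81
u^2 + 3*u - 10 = (u - 2)*(u + 5)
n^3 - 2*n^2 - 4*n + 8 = (n - 2)^2*(n + 2)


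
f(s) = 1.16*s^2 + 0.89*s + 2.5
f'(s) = 2.32*s + 0.89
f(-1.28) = 3.26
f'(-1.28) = -2.08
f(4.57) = 30.79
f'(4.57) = 11.49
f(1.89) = 8.33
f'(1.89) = 5.27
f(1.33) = 5.74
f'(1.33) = 3.98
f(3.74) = 22.05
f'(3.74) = 9.57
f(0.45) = 3.14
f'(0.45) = 1.93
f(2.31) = 10.75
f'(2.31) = 6.25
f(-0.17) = 2.38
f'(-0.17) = 0.50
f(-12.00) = 158.86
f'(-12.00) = -26.95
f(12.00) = 180.22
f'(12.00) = 28.73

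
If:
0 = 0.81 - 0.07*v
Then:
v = 11.57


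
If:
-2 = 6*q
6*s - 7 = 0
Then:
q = -1/3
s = 7/6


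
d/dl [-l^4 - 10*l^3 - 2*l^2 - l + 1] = -4*l^3 - 30*l^2 - 4*l - 1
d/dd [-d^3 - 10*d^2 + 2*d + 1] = -3*d^2 - 20*d + 2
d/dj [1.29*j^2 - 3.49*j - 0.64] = 2.58*j - 3.49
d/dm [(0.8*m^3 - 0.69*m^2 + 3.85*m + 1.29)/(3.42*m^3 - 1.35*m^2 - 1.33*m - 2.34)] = (1.2798*m^4 - 28.462*m^3 - 12.7362*m^2 + 6.7122*m - 7.2933)/(11.6964*m^6 - 9.234*m^5 - 7.2747*m^4 - 12.4146*m^3 + 8.0869*m^2 + 6.2244*m + 5.4756)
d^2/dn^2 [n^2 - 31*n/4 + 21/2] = 2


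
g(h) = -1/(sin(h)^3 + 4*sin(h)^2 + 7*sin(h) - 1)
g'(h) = -(-3*sin(h)^2*cos(h) - 8*sin(h)*cos(h) - 7*cos(h))/(sin(h)^3 + 4*sin(h)^2 + 7*sin(h) - 1)^2 = (3*sin(h)^2 + 8*sin(h) + 7)*cos(h)/(sin(h)^3 + 4*sin(h)^2 + 7*sin(h) - 1)^2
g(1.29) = -0.10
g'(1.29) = 0.05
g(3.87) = 0.24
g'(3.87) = -0.13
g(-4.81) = -0.09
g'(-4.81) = 0.01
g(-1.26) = 0.20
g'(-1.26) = 0.03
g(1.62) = -0.09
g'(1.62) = -0.01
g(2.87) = -0.84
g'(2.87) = -6.42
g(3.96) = 0.23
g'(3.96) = -0.10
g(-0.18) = 0.47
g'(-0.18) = 1.23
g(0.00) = 1.00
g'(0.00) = 7.00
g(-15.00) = 0.24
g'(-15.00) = -0.14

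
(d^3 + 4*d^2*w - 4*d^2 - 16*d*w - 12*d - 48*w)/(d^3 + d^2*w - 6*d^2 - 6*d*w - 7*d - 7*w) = (-d^3 - 4*d^2*w + 4*d^2 + 16*d*w + 12*d + 48*w)/(-d^3 - d^2*w + 6*d^2 + 6*d*w + 7*d + 7*w)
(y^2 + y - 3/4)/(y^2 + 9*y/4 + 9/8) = 2*(2*y - 1)/(4*y + 3)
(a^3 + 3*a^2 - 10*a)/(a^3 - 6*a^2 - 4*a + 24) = a*(a + 5)/(a^2 - 4*a - 12)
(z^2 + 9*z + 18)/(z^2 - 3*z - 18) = (z + 6)/(z - 6)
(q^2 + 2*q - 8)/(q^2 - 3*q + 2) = (q + 4)/(q - 1)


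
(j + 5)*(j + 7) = j^2 + 12*j + 35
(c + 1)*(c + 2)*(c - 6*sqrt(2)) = c^3 - 6*sqrt(2)*c^2 + 3*c^2 - 18*sqrt(2)*c + 2*c - 12*sqrt(2)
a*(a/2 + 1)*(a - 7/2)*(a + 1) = a^4/2 - a^3/4 - 17*a^2/4 - 7*a/2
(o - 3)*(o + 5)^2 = o^3 + 7*o^2 - 5*o - 75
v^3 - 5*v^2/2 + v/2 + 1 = (v - 2)*(v - 1)*(v + 1/2)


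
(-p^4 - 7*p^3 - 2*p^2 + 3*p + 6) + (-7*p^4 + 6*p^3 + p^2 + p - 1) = -8*p^4 - p^3 - p^2 + 4*p + 5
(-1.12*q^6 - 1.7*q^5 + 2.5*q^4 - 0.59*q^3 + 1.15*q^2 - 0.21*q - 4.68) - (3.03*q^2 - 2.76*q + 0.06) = -1.12*q^6 - 1.7*q^5 + 2.5*q^4 - 0.59*q^3 - 1.88*q^2 + 2.55*q - 4.74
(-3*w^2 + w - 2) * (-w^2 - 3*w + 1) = 3*w^4 + 8*w^3 - 4*w^2 + 7*w - 2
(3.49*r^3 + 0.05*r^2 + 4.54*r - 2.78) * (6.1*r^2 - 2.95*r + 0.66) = 21.289*r^5 - 9.9905*r^4 + 29.8499*r^3 - 30.318*r^2 + 11.1974*r - 1.8348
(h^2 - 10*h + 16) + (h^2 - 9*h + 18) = 2*h^2 - 19*h + 34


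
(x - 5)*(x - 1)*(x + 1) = x^3 - 5*x^2 - x + 5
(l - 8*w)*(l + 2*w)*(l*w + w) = l^3*w - 6*l^2*w^2 + l^2*w - 16*l*w^3 - 6*l*w^2 - 16*w^3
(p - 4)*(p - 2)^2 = p^3 - 8*p^2 + 20*p - 16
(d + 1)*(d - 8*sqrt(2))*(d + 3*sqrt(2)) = d^3 - 5*sqrt(2)*d^2 + d^2 - 48*d - 5*sqrt(2)*d - 48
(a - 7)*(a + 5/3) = a^2 - 16*a/3 - 35/3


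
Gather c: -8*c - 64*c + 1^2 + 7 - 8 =-72*c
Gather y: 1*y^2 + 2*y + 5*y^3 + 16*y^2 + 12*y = 5*y^3 + 17*y^2 + 14*y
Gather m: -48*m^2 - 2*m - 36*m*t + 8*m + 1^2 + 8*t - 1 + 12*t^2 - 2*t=-48*m^2 + m*(6 - 36*t) + 12*t^2 + 6*t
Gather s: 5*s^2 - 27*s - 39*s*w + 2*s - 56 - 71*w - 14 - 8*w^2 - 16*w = 5*s^2 + s*(-39*w - 25) - 8*w^2 - 87*w - 70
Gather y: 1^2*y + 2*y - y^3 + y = -y^3 + 4*y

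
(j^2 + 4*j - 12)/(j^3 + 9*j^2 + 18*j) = (j - 2)/(j*(j + 3))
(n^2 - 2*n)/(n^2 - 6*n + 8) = n/(n - 4)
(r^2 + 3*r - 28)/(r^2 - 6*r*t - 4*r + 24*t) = (r + 7)/(r - 6*t)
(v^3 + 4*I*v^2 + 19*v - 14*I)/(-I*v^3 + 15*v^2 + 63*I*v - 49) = (I*v^2 + 3*v - 2*I)/(v^2 + 8*I*v - 7)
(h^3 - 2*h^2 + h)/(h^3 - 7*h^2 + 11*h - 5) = h/(h - 5)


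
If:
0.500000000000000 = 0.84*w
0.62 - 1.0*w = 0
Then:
No Solution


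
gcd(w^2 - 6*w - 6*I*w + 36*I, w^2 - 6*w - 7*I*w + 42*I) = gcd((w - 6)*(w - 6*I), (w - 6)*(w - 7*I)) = w - 6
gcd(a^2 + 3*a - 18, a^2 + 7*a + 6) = a + 6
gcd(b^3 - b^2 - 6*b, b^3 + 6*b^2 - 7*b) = b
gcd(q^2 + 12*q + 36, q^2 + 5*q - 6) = q + 6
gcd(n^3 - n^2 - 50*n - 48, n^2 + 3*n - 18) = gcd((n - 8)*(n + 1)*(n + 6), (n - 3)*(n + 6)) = n + 6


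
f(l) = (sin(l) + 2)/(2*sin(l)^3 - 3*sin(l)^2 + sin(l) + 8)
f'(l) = (sin(l) + 2)*(-6*sin(l)^2*cos(l) + 6*sin(l)*cos(l) - cos(l))/(2*sin(l)^3 - 3*sin(l)^2 + sin(l) + 8)^2 + cos(l)/(2*sin(l)^3 - 3*sin(l)^2 + sin(l) + 8)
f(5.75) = 0.23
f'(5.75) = -0.04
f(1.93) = 0.37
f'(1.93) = -0.03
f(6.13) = 0.24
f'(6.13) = 0.07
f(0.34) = 0.29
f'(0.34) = 0.13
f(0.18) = 0.27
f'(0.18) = 0.12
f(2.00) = 0.37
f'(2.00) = -0.04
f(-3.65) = 0.31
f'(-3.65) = -0.13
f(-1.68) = 0.48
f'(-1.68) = 0.28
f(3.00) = 0.26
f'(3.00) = -0.11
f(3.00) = 0.26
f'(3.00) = -0.11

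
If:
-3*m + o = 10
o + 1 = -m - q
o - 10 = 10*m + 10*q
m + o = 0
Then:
No Solution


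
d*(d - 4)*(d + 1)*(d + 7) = d^4 + 4*d^3 - 25*d^2 - 28*d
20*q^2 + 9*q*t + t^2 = (4*q + t)*(5*q + t)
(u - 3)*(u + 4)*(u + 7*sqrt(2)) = u^3 + u^2 + 7*sqrt(2)*u^2 - 12*u + 7*sqrt(2)*u - 84*sqrt(2)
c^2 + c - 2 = (c - 1)*(c + 2)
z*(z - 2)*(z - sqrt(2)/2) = z^3 - 2*z^2 - sqrt(2)*z^2/2 + sqrt(2)*z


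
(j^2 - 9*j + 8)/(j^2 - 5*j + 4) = (j - 8)/(j - 4)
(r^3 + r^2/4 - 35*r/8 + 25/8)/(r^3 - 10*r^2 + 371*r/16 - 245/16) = 2*(2*r^2 + 3*r - 5)/(4*r^2 - 35*r + 49)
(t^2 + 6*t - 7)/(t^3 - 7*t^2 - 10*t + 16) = (t + 7)/(t^2 - 6*t - 16)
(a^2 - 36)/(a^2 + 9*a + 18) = (a - 6)/(a + 3)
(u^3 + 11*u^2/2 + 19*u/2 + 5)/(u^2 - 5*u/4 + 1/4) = 2*(2*u^3 + 11*u^2 + 19*u + 10)/(4*u^2 - 5*u + 1)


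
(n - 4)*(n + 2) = n^2 - 2*n - 8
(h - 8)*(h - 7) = h^2 - 15*h + 56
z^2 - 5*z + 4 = (z - 4)*(z - 1)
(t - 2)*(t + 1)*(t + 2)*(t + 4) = t^4 + 5*t^3 - 20*t - 16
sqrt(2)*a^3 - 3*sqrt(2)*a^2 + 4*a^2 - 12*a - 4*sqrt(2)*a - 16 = (a - 4)*(a + 2*sqrt(2))*(sqrt(2)*a + sqrt(2))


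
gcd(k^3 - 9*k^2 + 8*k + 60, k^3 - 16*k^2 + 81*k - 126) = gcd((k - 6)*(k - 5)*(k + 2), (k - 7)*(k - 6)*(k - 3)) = k - 6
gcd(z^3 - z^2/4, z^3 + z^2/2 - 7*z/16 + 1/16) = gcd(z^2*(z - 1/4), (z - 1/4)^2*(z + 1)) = z - 1/4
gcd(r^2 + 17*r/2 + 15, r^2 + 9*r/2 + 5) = r + 5/2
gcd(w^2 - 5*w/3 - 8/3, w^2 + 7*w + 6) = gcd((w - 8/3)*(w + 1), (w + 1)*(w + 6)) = w + 1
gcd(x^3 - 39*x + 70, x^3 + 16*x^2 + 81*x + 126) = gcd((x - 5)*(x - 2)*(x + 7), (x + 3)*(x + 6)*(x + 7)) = x + 7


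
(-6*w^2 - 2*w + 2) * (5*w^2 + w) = -30*w^4 - 16*w^3 + 8*w^2 + 2*w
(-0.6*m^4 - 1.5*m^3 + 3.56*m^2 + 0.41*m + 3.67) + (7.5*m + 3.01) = -0.6*m^4 - 1.5*m^3 + 3.56*m^2 + 7.91*m + 6.68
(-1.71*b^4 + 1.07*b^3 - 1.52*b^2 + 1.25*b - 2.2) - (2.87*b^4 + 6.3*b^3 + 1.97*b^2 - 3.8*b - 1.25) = -4.58*b^4 - 5.23*b^3 - 3.49*b^2 + 5.05*b - 0.95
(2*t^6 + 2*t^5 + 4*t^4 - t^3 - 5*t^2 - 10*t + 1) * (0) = 0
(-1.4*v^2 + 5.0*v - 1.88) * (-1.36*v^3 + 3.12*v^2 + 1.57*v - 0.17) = 1.904*v^5 - 11.168*v^4 + 15.9588*v^3 + 2.2224*v^2 - 3.8016*v + 0.3196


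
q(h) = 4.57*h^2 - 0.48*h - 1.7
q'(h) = 9.14*h - 0.48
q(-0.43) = -0.65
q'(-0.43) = -4.41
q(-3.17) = 45.75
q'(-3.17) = -29.45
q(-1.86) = 15.00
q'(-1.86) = -17.48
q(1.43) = 6.96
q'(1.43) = 12.59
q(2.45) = 24.56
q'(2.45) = 21.91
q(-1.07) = 4.05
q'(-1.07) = -10.26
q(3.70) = 59.09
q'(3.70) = 33.34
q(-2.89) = 37.86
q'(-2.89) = -26.89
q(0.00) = -1.70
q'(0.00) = -0.48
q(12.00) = 650.62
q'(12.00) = 109.20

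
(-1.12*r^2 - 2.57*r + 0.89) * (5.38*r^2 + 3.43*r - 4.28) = -6.0256*r^4 - 17.6682*r^3 + 0.766700000000002*r^2 + 14.0523*r - 3.8092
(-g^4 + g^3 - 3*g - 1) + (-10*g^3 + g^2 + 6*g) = -g^4 - 9*g^3 + g^2 + 3*g - 1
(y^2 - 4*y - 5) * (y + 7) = y^3 + 3*y^2 - 33*y - 35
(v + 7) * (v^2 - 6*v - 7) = v^3 + v^2 - 49*v - 49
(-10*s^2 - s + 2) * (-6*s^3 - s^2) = 60*s^5 + 16*s^4 - 11*s^3 - 2*s^2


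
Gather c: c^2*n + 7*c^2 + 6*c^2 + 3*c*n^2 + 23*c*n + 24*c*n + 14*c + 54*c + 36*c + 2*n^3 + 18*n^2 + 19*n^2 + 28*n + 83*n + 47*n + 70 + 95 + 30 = c^2*(n + 13) + c*(3*n^2 + 47*n + 104) + 2*n^3 + 37*n^2 + 158*n + 195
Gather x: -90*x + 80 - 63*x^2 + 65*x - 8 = -63*x^2 - 25*x + 72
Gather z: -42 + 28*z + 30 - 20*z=8*z - 12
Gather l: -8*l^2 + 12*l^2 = 4*l^2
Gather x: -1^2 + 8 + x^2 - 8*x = x^2 - 8*x + 7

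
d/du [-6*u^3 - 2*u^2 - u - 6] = -18*u^2 - 4*u - 1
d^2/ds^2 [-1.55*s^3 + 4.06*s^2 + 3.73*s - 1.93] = 8.12 - 9.3*s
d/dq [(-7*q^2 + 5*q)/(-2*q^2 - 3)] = (10*q^2 + 42*q - 15)/(4*q^4 + 12*q^2 + 9)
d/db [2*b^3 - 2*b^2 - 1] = 2*b*(3*b - 2)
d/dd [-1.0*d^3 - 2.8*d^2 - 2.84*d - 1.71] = -3.0*d^2 - 5.6*d - 2.84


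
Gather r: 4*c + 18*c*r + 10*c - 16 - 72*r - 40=14*c + r*(18*c - 72) - 56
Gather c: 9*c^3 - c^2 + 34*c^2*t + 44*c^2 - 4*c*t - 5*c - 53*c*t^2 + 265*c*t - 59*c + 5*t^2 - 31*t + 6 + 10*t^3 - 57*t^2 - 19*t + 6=9*c^3 + c^2*(34*t + 43) + c*(-53*t^2 + 261*t - 64) + 10*t^3 - 52*t^2 - 50*t + 12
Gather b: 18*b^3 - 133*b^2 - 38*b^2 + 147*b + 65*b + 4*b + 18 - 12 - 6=18*b^3 - 171*b^2 + 216*b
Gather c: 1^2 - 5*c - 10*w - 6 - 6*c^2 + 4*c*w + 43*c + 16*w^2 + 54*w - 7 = -6*c^2 + c*(4*w + 38) + 16*w^2 + 44*w - 12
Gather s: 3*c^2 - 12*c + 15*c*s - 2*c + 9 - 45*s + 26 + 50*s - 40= 3*c^2 - 14*c + s*(15*c + 5) - 5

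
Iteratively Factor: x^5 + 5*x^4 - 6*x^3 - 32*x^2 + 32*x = (x + 4)*(x^4 + x^3 - 10*x^2 + 8*x) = (x - 1)*(x + 4)*(x^3 + 2*x^2 - 8*x) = (x - 1)*(x + 4)^2*(x^2 - 2*x) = x*(x - 1)*(x + 4)^2*(x - 2)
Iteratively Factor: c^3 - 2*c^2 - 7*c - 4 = (c + 1)*(c^2 - 3*c - 4) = (c + 1)^2*(c - 4)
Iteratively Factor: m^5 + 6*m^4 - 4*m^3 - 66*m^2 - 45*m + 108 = (m - 3)*(m^4 + 9*m^3 + 23*m^2 + 3*m - 36) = (m - 3)*(m + 3)*(m^3 + 6*m^2 + 5*m - 12) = (m - 3)*(m + 3)^2*(m^2 + 3*m - 4) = (m - 3)*(m + 3)^2*(m + 4)*(m - 1)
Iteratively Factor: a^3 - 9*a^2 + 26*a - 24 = (a - 3)*(a^2 - 6*a + 8) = (a - 4)*(a - 3)*(a - 2)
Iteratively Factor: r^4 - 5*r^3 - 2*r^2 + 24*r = (r + 2)*(r^3 - 7*r^2 + 12*r) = (r - 4)*(r + 2)*(r^2 - 3*r) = r*(r - 4)*(r + 2)*(r - 3)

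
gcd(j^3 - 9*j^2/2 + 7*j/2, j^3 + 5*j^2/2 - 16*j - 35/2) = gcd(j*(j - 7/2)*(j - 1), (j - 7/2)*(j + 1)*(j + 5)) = j - 7/2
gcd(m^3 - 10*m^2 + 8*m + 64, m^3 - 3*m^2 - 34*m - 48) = m^2 - 6*m - 16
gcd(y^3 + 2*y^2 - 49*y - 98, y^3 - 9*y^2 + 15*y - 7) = y - 7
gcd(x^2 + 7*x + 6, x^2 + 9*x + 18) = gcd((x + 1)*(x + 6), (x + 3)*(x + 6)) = x + 6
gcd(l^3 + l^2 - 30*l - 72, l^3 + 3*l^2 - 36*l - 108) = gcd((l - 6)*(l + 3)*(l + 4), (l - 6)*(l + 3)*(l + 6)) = l^2 - 3*l - 18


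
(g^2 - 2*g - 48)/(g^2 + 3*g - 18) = (g - 8)/(g - 3)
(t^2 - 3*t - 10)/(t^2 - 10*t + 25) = (t + 2)/(t - 5)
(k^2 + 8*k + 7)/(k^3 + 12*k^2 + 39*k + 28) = 1/(k + 4)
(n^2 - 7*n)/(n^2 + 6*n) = (n - 7)/(n + 6)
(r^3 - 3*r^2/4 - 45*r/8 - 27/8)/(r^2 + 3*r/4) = r - 3/2 - 9/(2*r)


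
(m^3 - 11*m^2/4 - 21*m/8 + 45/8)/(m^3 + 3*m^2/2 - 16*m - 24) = (4*m^2 - 17*m + 15)/(4*(m^2 - 16))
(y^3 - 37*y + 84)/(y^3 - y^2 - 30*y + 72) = (y + 7)/(y + 6)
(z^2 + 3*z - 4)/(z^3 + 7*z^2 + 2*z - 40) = (z - 1)/(z^2 + 3*z - 10)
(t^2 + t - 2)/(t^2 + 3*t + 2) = (t - 1)/(t + 1)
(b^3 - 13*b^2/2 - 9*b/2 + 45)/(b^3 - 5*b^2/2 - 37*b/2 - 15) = (b - 3)/(b + 1)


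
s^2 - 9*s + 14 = (s - 7)*(s - 2)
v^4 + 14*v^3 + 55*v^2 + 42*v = v*(v + 1)*(v + 6)*(v + 7)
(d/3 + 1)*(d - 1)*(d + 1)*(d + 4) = d^4/3 + 7*d^3/3 + 11*d^2/3 - 7*d/3 - 4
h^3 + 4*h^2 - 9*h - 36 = (h - 3)*(h + 3)*(h + 4)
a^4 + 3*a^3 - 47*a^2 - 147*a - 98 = (a - 7)*(a + 1)*(a + 2)*(a + 7)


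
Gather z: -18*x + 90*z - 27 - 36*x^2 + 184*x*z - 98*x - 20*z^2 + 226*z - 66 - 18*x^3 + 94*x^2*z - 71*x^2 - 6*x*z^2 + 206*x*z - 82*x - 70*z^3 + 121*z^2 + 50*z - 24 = -18*x^3 - 107*x^2 - 198*x - 70*z^3 + z^2*(101 - 6*x) + z*(94*x^2 + 390*x + 366) - 117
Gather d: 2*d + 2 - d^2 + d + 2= -d^2 + 3*d + 4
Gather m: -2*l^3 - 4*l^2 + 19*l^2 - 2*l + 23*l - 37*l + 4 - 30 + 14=-2*l^3 + 15*l^2 - 16*l - 12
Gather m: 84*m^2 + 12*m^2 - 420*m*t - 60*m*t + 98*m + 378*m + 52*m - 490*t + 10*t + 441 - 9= 96*m^2 + m*(528 - 480*t) - 480*t + 432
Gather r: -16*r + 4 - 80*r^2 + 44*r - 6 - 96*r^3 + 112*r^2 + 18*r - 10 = -96*r^3 + 32*r^2 + 46*r - 12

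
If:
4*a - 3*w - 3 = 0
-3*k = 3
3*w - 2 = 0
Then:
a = 5/4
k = -1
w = 2/3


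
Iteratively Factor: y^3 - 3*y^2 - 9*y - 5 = (y - 5)*(y^2 + 2*y + 1) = (y - 5)*(y + 1)*(y + 1)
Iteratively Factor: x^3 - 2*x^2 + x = (x - 1)*(x^2 - x) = x*(x - 1)*(x - 1)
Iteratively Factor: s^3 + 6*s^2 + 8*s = (s + 2)*(s^2 + 4*s) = (s + 2)*(s + 4)*(s)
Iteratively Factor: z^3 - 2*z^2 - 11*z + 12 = (z - 1)*(z^2 - z - 12) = (z - 4)*(z - 1)*(z + 3)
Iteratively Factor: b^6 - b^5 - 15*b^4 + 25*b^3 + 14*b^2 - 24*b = (b + 4)*(b^5 - 5*b^4 + 5*b^3 + 5*b^2 - 6*b) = (b + 1)*(b + 4)*(b^4 - 6*b^3 + 11*b^2 - 6*b) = b*(b + 1)*(b + 4)*(b^3 - 6*b^2 + 11*b - 6) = b*(b - 2)*(b + 1)*(b + 4)*(b^2 - 4*b + 3) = b*(b - 3)*(b - 2)*(b + 1)*(b + 4)*(b - 1)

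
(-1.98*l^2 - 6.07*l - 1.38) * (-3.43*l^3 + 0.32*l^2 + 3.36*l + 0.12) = 6.7914*l^5 + 20.1865*l^4 - 3.8618*l^3 - 21.0744*l^2 - 5.3652*l - 0.1656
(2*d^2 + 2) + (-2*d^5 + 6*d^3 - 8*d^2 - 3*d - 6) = -2*d^5 + 6*d^3 - 6*d^2 - 3*d - 4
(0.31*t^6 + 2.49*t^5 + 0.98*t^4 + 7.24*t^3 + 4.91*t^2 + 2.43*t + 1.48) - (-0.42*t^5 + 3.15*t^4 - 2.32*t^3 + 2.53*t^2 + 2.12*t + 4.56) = 0.31*t^6 + 2.91*t^5 - 2.17*t^4 + 9.56*t^3 + 2.38*t^2 + 0.31*t - 3.08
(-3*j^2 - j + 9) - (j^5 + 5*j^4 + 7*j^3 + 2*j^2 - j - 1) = -j^5 - 5*j^4 - 7*j^3 - 5*j^2 + 10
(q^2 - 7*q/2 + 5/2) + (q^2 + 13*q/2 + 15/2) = 2*q^2 + 3*q + 10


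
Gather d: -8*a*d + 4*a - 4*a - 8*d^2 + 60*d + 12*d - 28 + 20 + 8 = -8*d^2 + d*(72 - 8*a)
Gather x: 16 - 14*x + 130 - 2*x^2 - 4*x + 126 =-2*x^2 - 18*x + 272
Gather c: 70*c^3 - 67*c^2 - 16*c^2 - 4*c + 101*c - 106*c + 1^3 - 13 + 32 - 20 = 70*c^3 - 83*c^2 - 9*c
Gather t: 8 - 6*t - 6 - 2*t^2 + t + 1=-2*t^2 - 5*t + 3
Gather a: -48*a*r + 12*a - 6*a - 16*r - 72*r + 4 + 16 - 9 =a*(6 - 48*r) - 88*r + 11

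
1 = 1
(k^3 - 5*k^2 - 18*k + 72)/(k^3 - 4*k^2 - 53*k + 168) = (k^2 - 2*k - 24)/(k^2 - k - 56)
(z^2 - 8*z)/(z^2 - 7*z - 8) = z/(z + 1)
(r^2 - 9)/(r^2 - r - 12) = (r - 3)/(r - 4)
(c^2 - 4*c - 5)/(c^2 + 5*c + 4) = (c - 5)/(c + 4)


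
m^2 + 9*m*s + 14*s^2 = (m + 2*s)*(m + 7*s)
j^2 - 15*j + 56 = (j - 8)*(j - 7)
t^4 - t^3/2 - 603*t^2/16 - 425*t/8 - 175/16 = (t - 7)*(t + 1/4)*(t + 5/4)*(t + 5)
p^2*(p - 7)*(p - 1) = p^4 - 8*p^3 + 7*p^2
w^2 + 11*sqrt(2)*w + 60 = (w + 5*sqrt(2))*(w + 6*sqrt(2))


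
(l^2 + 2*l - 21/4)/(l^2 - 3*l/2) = (l + 7/2)/l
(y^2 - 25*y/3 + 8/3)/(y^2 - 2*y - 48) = (y - 1/3)/(y + 6)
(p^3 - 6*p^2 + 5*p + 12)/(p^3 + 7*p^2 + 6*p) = (p^2 - 7*p + 12)/(p*(p + 6))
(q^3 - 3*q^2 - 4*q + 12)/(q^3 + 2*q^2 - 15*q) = (q^2 - 4)/(q*(q + 5))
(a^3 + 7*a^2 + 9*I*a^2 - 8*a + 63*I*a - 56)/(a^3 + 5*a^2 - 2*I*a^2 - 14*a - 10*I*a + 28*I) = (a^2 + 9*I*a - 8)/(a^2 - 2*a*(1 + I) + 4*I)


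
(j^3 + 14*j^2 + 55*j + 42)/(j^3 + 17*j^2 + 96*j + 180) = (j^2 + 8*j + 7)/(j^2 + 11*j + 30)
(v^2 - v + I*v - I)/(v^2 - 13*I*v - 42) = (-v^2 + v - I*v + I)/(-v^2 + 13*I*v + 42)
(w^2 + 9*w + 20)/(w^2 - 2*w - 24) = (w + 5)/(w - 6)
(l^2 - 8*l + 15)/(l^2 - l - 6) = (l - 5)/(l + 2)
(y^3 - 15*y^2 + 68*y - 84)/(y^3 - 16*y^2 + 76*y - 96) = (y - 7)/(y - 8)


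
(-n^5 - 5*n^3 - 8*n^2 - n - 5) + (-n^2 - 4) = -n^5 - 5*n^3 - 9*n^2 - n - 9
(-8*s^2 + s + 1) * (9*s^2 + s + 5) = -72*s^4 + s^3 - 30*s^2 + 6*s + 5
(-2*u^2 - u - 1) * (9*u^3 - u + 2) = -18*u^5 - 9*u^4 - 7*u^3 - 3*u^2 - u - 2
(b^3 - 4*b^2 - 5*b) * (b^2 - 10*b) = b^5 - 14*b^4 + 35*b^3 + 50*b^2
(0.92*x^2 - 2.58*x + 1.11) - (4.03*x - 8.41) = 0.92*x^2 - 6.61*x + 9.52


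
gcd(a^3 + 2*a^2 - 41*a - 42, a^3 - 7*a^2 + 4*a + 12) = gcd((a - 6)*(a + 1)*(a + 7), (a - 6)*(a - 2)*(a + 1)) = a^2 - 5*a - 6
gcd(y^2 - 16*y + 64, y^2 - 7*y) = 1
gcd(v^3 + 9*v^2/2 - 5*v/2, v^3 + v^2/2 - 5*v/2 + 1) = v - 1/2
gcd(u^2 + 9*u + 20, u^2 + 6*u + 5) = u + 5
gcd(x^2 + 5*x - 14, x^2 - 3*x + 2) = x - 2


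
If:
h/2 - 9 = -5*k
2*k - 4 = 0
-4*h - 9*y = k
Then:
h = -2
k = 2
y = 2/3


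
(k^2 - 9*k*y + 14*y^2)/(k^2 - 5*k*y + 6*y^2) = (-k + 7*y)/(-k + 3*y)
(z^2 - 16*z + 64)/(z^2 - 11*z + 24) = (z - 8)/(z - 3)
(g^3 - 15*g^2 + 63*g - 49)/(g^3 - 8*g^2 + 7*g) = (g - 7)/g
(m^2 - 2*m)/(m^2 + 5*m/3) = 3*(m - 2)/(3*m + 5)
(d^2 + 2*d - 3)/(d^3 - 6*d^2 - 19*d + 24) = 1/(d - 8)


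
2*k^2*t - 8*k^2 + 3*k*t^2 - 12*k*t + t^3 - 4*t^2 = (k + t)*(2*k + t)*(t - 4)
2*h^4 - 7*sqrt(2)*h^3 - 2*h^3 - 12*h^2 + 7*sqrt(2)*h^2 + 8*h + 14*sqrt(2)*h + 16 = (h - 2)*(h - 4*sqrt(2))*(sqrt(2)*h + 1)*(sqrt(2)*h + sqrt(2))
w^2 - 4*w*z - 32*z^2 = (w - 8*z)*(w + 4*z)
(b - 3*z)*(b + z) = b^2 - 2*b*z - 3*z^2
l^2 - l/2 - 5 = (l - 5/2)*(l + 2)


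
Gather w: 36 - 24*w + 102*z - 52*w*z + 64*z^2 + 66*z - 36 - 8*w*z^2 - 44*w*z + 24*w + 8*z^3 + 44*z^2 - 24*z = w*(-8*z^2 - 96*z) + 8*z^3 + 108*z^2 + 144*z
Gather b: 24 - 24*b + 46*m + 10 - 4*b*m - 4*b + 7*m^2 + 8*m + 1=b*(-4*m - 28) + 7*m^2 + 54*m + 35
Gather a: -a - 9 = -a - 9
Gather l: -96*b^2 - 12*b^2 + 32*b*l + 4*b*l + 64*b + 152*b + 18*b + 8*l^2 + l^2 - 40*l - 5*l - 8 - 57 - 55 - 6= -108*b^2 + 234*b + 9*l^2 + l*(36*b - 45) - 126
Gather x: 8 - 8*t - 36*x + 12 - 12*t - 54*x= -20*t - 90*x + 20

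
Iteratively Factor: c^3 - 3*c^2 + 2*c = (c - 2)*(c^2 - c) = c*(c - 2)*(c - 1)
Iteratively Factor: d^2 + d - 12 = (d + 4)*(d - 3)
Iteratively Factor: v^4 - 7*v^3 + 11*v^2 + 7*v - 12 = (v + 1)*(v^3 - 8*v^2 + 19*v - 12) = (v - 1)*(v + 1)*(v^2 - 7*v + 12) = (v - 3)*(v - 1)*(v + 1)*(v - 4)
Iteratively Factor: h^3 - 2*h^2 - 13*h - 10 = (h - 5)*(h^2 + 3*h + 2) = (h - 5)*(h + 2)*(h + 1)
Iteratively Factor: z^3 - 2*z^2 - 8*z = (z)*(z^2 - 2*z - 8) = z*(z - 4)*(z + 2)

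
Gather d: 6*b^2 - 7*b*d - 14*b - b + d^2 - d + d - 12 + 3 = 6*b^2 - 7*b*d - 15*b + d^2 - 9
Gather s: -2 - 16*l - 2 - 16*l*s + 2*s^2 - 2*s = -16*l + 2*s^2 + s*(-16*l - 2) - 4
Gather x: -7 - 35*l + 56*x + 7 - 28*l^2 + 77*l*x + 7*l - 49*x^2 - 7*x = -28*l^2 - 28*l - 49*x^2 + x*(77*l + 49)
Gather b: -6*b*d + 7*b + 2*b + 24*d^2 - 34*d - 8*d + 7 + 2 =b*(9 - 6*d) + 24*d^2 - 42*d + 9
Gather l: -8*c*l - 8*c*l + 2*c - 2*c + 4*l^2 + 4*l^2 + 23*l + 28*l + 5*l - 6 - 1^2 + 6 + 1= 8*l^2 + l*(56 - 16*c)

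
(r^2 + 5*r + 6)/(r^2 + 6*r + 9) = (r + 2)/(r + 3)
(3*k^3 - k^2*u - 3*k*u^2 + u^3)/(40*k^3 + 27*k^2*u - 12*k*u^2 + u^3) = (3*k^2 - 4*k*u + u^2)/(40*k^2 - 13*k*u + u^2)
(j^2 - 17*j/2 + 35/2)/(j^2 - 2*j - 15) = (j - 7/2)/(j + 3)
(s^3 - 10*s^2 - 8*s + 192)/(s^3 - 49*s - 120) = (s^2 - 2*s - 24)/(s^2 + 8*s + 15)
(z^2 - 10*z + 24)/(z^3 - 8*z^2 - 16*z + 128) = (z - 6)/(z^2 - 4*z - 32)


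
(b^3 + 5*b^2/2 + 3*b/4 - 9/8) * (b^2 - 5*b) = b^5 - 5*b^4/2 - 47*b^3/4 - 39*b^2/8 + 45*b/8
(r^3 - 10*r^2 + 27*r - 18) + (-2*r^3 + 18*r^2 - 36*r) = -r^3 + 8*r^2 - 9*r - 18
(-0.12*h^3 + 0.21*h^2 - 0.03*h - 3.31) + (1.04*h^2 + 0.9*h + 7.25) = -0.12*h^3 + 1.25*h^2 + 0.87*h + 3.94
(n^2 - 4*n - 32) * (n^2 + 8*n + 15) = n^4 + 4*n^3 - 49*n^2 - 316*n - 480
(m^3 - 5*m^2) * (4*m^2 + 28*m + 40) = 4*m^5 + 8*m^4 - 100*m^3 - 200*m^2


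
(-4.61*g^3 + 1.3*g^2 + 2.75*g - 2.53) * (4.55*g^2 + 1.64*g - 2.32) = -20.9755*g^5 - 1.6454*g^4 + 25.3397*g^3 - 10.0175*g^2 - 10.5292*g + 5.8696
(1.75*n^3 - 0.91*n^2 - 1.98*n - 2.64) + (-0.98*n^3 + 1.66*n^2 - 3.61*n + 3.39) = 0.77*n^3 + 0.75*n^2 - 5.59*n + 0.75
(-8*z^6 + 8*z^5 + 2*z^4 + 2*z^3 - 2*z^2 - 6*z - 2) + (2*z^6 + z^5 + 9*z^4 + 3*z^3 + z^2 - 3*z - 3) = -6*z^6 + 9*z^5 + 11*z^4 + 5*z^3 - z^2 - 9*z - 5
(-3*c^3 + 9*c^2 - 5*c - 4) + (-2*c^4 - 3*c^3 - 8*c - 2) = -2*c^4 - 6*c^3 + 9*c^2 - 13*c - 6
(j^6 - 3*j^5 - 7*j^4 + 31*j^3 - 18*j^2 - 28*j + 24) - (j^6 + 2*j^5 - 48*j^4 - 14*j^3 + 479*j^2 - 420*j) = -5*j^5 + 41*j^4 + 45*j^3 - 497*j^2 + 392*j + 24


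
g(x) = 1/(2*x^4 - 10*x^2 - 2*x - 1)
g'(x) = (-8*x^3 + 20*x + 2)/(2*x^4 - 10*x^2 - 2*x - 1)^2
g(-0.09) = -1.11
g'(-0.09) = 0.25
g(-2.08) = -0.37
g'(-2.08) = 4.55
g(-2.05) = -0.28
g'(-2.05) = 2.30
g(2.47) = 0.13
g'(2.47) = -1.23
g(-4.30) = 0.00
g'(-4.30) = 0.00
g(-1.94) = -0.16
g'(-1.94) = 0.52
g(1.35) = -0.07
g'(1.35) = 0.04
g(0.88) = -0.11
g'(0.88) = 0.16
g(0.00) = -1.00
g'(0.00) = 2.00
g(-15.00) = 0.00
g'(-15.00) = 0.00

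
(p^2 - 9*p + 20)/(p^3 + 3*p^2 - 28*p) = (p - 5)/(p*(p + 7))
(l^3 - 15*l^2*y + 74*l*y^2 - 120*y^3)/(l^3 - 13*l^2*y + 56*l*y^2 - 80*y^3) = (-l + 6*y)/(-l + 4*y)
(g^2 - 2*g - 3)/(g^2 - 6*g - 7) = (g - 3)/(g - 7)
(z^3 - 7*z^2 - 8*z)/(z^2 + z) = z - 8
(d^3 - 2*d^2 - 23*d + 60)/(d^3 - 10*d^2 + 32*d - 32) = (d^2 + 2*d - 15)/(d^2 - 6*d + 8)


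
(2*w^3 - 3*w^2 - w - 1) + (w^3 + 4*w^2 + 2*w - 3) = 3*w^3 + w^2 + w - 4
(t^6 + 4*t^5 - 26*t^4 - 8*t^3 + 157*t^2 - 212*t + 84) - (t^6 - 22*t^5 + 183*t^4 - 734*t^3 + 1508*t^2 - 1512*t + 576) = 26*t^5 - 209*t^4 + 726*t^3 - 1351*t^2 + 1300*t - 492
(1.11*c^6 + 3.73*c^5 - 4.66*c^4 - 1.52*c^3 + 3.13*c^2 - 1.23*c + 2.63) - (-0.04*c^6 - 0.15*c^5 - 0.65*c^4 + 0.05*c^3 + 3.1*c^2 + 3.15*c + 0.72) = 1.15*c^6 + 3.88*c^5 - 4.01*c^4 - 1.57*c^3 + 0.0299999999999998*c^2 - 4.38*c + 1.91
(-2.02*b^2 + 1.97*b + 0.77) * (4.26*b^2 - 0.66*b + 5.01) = -8.6052*b^4 + 9.7254*b^3 - 8.1402*b^2 + 9.3615*b + 3.8577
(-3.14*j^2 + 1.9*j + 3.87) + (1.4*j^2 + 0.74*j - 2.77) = -1.74*j^2 + 2.64*j + 1.1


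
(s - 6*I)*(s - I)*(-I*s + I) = -I*s^3 - 7*s^2 + I*s^2 + 7*s + 6*I*s - 6*I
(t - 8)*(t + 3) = t^2 - 5*t - 24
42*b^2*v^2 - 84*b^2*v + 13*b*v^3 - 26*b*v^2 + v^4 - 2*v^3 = v*(6*b + v)*(7*b + v)*(v - 2)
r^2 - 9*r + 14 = (r - 7)*(r - 2)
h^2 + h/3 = h*(h + 1/3)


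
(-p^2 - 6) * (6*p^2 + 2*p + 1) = -6*p^4 - 2*p^3 - 37*p^2 - 12*p - 6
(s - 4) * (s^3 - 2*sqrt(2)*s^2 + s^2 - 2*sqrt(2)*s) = s^4 - 3*s^3 - 2*sqrt(2)*s^3 - 4*s^2 + 6*sqrt(2)*s^2 + 8*sqrt(2)*s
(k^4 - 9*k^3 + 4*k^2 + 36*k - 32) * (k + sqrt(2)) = k^5 - 9*k^4 + sqrt(2)*k^4 - 9*sqrt(2)*k^3 + 4*k^3 + 4*sqrt(2)*k^2 + 36*k^2 - 32*k + 36*sqrt(2)*k - 32*sqrt(2)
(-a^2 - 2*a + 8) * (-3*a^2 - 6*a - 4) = 3*a^4 + 12*a^3 - 8*a^2 - 40*a - 32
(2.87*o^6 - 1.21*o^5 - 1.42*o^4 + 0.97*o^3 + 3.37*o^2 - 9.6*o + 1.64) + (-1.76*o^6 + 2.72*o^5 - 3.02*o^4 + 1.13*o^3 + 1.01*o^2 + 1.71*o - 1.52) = 1.11*o^6 + 1.51*o^5 - 4.44*o^4 + 2.1*o^3 + 4.38*o^2 - 7.89*o + 0.12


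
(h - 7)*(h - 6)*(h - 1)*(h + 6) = h^4 - 8*h^3 - 29*h^2 + 288*h - 252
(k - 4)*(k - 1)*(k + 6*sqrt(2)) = k^3 - 5*k^2 + 6*sqrt(2)*k^2 - 30*sqrt(2)*k + 4*k + 24*sqrt(2)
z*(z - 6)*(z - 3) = z^3 - 9*z^2 + 18*z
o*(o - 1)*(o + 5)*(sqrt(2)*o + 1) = sqrt(2)*o^4 + o^3 + 4*sqrt(2)*o^3 - 5*sqrt(2)*o^2 + 4*o^2 - 5*o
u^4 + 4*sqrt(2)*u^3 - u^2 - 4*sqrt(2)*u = u*(u - 1)*(u + 1)*(u + 4*sqrt(2))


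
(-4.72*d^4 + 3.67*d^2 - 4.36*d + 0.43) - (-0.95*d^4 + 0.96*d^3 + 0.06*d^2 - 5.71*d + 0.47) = -3.77*d^4 - 0.96*d^3 + 3.61*d^2 + 1.35*d - 0.04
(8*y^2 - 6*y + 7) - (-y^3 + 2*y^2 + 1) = y^3 + 6*y^2 - 6*y + 6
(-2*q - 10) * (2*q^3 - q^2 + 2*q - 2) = -4*q^4 - 18*q^3 + 6*q^2 - 16*q + 20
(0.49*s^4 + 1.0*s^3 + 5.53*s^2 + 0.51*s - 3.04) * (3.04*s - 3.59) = 1.4896*s^5 + 1.2809*s^4 + 13.2212*s^3 - 18.3023*s^2 - 11.0725*s + 10.9136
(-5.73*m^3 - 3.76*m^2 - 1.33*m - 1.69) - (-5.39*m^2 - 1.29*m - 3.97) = -5.73*m^3 + 1.63*m^2 - 0.04*m + 2.28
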